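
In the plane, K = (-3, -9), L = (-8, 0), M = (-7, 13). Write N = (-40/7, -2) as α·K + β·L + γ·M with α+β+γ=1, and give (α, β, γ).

Signed area of the reference triangle: [KLM] = ½·((-3)·(0−13) + (-8)·(13−(-9)) + (-7)·(-9−0)) = ½·(39 − 176 + 63) = -37.
[NLM] = ½·((-40/7)·(0−13) + (-8)·(13−(-2)) + (-7)·(-2−0)) = ½·(520/7 − 120 + 14) = -111/7, so the K-coordinate is (-111/7)/(-37) = 3/7.
[KNM] = ½·((-3)·(-2−13) + (-40/7)·(13−(-9)) + (-7)·(-9−(-2))) = ½·(45 − 880/7 + 49) = -111/7, so the L-coordinate is 3/7.
[KLN] = ½·((-3)·(0−(-2)) + (-8)·(-2−(-9)) + (-40/7)·(-9−0)) = ½·(-6 − 56 + 360/7) = -37/7, so the M-coordinate is 1/7.

(3/7, 3/7, 1/7)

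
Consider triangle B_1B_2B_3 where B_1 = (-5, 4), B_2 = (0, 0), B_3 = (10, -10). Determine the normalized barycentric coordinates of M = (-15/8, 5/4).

Signed area of the reference triangle: [B_1B_2B_3] = ½·((-5)·(0−(-10)) + 0·(-10−4) + 10·(4−0)) = ½·(-50 + 0 + 40) = -5.
[MB_2B_3] = ½·((-15/8)·(0−(-10)) + 0·(-10−(5/4)) + 10·(5/4−0)) = ½·(-75/4 + 0 + 25/2) = -25/8, so the B_1-coordinate is (-25/8)/(-5) = 5/8.
[B_1MB_3] = ½·((-5)·(5/4−(-10)) + (-15/8)·(-10−4) + 10·(4−(5/4))) = ½·(-225/4 + 105/4 + 55/2) = -5/4, so the B_2-coordinate is 1/4.
[B_1B_2M] = ½·((-5)·(0−(5/4)) + 0·(5/4−4) + (-15/8)·(4−0)) = ½·(25/4 + 0 − 15/2) = -5/8, so the B_3-coordinate is 1/8.
Check: 5/8 + 1/4 + 1/8 = 1.

(5/8, 1/4, 1/8)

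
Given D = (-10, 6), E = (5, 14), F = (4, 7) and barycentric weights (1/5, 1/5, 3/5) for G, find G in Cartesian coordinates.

G = (1/5)·D + (1/5)·E + (3/5)·F.
x-coordinate: (1/5)·(-10) + (1/5)·5 + (3/5)·4 = 7/5.
y-coordinate: (1/5)·6 + (1/5)·14 + (3/5)·7 = 41/5.

(7/5, 41/5)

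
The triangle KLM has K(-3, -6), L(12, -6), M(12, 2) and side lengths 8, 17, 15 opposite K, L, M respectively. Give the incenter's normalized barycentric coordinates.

The incenter has barycentric coordinates proportional to the opposite side lengths: (8 : 17 : 15).
Normalizing by 8+17+15 = 40 gives (1/5, 17/40, 3/8).

(1/5, 17/40, 3/8)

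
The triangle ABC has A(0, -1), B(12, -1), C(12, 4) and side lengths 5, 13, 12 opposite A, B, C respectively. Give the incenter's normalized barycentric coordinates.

The incenter has barycentric coordinates proportional to the opposite side lengths: (5 : 13 : 12).
Normalizing by 5+13+12 = 30 gives (1/6, 13/30, 2/5).

(1/6, 13/30, 2/5)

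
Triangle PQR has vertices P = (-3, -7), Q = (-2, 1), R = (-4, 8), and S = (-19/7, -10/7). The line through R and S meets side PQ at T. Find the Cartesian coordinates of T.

Barycentric coordinates of S with respect to PQR: (3/7, 3/7, 1/7).
On side PQ the R-coordinate is zero; dropping S's R-weight 1/7 and renormalizing the remaining 3/7 : 3/7 gives weights 1/2, 1/2 on P, Q.
T = (1/2)·(-3, -7) + (1/2)·(-2, 1) = (-5/2, -3).

(-5/2, -3)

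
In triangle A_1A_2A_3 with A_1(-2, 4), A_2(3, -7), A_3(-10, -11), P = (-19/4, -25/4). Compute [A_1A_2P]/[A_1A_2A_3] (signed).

[A_1A_2A_3] = ½·((-2)·(-7−(-11)) + 3·(-11−4) + (-10)·(4−(-7))) = ½·(-8 − 45 − 110) = -163/2.
[A_1A_2P] = ½·((-2)·(-7−(-25/4)) + 3·(-25/4−4) + (-19/4)·(4−(-7))) = ½·(3/2 − 123/4 − 209/4) = -163/4, so the ratio is (-163/4)/(-163/2) = 1/2.

1/2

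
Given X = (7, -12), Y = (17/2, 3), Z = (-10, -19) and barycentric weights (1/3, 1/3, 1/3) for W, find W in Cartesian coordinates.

(11/6, -28/3)

W = (1/3)·X + (1/3)·Y + (1/3)·Z.
x-coordinate: (1/3)·7 + (1/3)·(17/2) + (1/3)·(-10) = 11/6.
y-coordinate: (1/3)·(-12) + (1/3)·3 + (1/3)·(-19) = -28/3.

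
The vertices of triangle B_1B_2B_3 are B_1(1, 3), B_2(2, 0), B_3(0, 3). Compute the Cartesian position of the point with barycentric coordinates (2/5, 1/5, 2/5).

M = (2/5)·B_1 + (1/5)·B_2 + (2/5)·B_3.
x-coordinate: (2/5)·1 + (1/5)·2 + (2/5)·0 = 4/5.
y-coordinate: (2/5)·3 + (1/5)·0 + (2/5)·3 = 12/5.

(4/5, 12/5)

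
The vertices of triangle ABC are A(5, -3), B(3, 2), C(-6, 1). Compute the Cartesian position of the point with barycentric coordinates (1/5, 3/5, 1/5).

P = (1/5)·A + (3/5)·B + (1/5)·C.
x-coordinate: (1/5)·5 + (3/5)·3 + (1/5)·(-6) = 8/5.
y-coordinate: (1/5)·(-3) + (3/5)·2 + (1/5)·1 = 4/5.

(8/5, 4/5)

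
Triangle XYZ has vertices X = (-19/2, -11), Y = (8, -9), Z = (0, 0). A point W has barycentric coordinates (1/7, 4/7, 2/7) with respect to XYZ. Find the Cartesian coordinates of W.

(45/14, -47/7)

W = (1/7)·X + (4/7)·Y + (2/7)·Z.
x-coordinate: (1/7)·(-19/2) + (4/7)·8 + (2/7)·0 = 45/14.
y-coordinate: (1/7)·(-11) + (4/7)·(-9) + (2/7)·0 = -47/7.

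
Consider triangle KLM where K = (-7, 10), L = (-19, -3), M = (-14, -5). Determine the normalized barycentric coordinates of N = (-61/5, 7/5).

(2/5, 1/5, 2/5)

Signed area of the reference triangle: [KLM] = ½·((-7)·(-3−(-5)) + (-19)·(-5−10) + (-14)·(10−(-3))) = ½·(-14 + 285 − 182) = 89/2.
[NLM] = ½·((-61/5)·(-3−(-5)) + (-19)·(-5−(7/5)) + (-14)·(7/5−(-3))) = ½·(-122/5 + 608/5 − 308/5) = 89/5, so the K-coordinate is (89/5)/(89/2) = 2/5.
[KNM] = ½·((-7)·(7/5−(-5)) + (-61/5)·(-5−10) + (-14)·(10−(7/5))) = ½·(-224/5 + 183 − 602/5) = 89/10, so the L-coordinate is 1/5.
[KLN] = ½·((-7)·(-3−(7/5)) + (-19)·(7/5−10) + (-61/5)·(10−(-3))) = ½·(154/5 + 817/5 − 793/5) = 89/5, so the M-coordinate is 2/5.
Check: 2/5 + 1/5 + 2/5 = 1.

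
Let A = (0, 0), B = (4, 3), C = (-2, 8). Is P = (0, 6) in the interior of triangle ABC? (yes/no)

Barycentric coordinates of P: (1/19, 6/19, 12/19).
The three coordinates are positive, positive, positive; a point is interior exactly when all three are positive.

yes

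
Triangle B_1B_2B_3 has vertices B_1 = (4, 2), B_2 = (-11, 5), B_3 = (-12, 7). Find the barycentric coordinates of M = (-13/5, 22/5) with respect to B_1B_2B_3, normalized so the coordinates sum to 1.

(3/5, -1/5, 3/5)

Signed area of the reference triangle: [B_1B_2B_3] = ½·(4·(5−7) + (-11)·(7−2) + (-12)·(2−5)) = ½·(-8 − 55 + 36) = -27/2.
[MB_2B_3] = ½·((-13/5)·(5−7) + (-11)·(7−(22/5)) + (-12)·(22/5−5)) = ½·(26/5 − 143/5 + 36/5) = -81/10, so the B_1-coordinate is (-81/10)/(-27/2) = 3/5.
[B_1MB_3] = ½·(4·(22/5−7) + (-13/5)·(7−2) + (-12)·(2−(22/5))) = ½·(-52/5 − 13 + 144/5) = 27/10, so the B_2-coordinate is -1/5.
[B_1B_2M] = ½·(4·(5−(22/5)) + (-11)·(22/5−2) + (-13/5)·(2−5)) = ½·(12/5 − 132/5 + 39/5) = -81/10, so the B_3-coordinate is 3/5.
Check: 3/5 − 1/5 + 3/5 = 1.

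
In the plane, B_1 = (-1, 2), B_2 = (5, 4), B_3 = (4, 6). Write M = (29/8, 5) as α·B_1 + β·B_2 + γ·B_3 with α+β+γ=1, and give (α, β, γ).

Signed area of the reference triangle: [B_1B_2B_3] = ½·((-1)·(4−6) + 5·(6−2) + 4·(2−4)) = ½·(2 + 20 − 8) = 7.
[MB_2B_3] = ½·((29/8)·(4−6) + 5·(6−5) + 4·(5−4)) = ½·(-29/4 + 5 + 4) = 7/8, so the B_1-coordinate is (7/8)/7 = 1/8.
[B_1MB_3] = ½·((-1)·(5−6) + (29/8)·(6−2) + 4·(2−5)) = ½·(1 + 29/2 − 12) = 7/4, so the B_2-coordinate is 1/4.
[B_1B_2M] = ½·((-1)·(4−5) + 5·(5−2) + (29/8)·(2−4)) = ½·(1 + 15 − 29/4) = 35/8, so the B_3-coordinate is 5/8.

(1/8, 1/4, 5/8)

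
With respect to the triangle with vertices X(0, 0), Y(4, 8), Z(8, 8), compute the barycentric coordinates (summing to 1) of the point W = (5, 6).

Signed area of the reference triangle: [XYZ] = ½·(0·(8−8) + 4·(8−0) + 8·(0−8)) = ½·(0 + 32 − 64) = -16.
[WYZ] = ½·(5·(8−8) + 4·(8−6) + 8·(6−8)) = ½·(0 + 8 − 16) = -4, so the X-coordinate is (-4)/(-16) = 1/4.
[XWZ] = ½·(0·(6−8) + 5·(8−0) + 8·(0−6)) = ½·(0 + 40 − 48) = -4, so the Y-coordinate is 1/4.
[XYW] = ½·(0·(8−6) + 4·(6−0) + 5·(0−8)) = ½·(0 + 24 − 40) = -8, so the Z-coordinate is 1/2.
Check: 1/4 + 1/4 + 1/2 = 1.

(1/4, 1/4, 1/2)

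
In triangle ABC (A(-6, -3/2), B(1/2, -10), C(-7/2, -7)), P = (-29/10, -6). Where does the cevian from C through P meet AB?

(-11/4, -23/4)

Barycentric coordinates of P with respect to ABC: (2/5, 2/5, 1/5).
On side AB the C-coordinate is zero; dropping P's C-weight 1/5 and renormalizing the remaining 2/5 : 2/5 gives weights 1/2, 1/2 on A, B.
Q = (1/2)·(-6, -3/2) + (1/2)·(1/2, -10) = (-11/4, -23/4).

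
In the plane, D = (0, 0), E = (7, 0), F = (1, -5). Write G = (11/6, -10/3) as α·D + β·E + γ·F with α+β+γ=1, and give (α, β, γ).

Signed area of the reference triangle: [DEF] = ½·(0·(0−(-5)) + 7·(-5−0) + 1·(0−0)) = ½·(0 − 35 + 0) = -35/2.
[GEF] = ½·((11/6)·(0−(-5)) + 7·(-5−(-10/3)) + 1·(-10/3−0)) = ½·(55/6 − 35/3 − 10/3) = -35/12, so the D-coordinate is (-35/12)/(-35/2) = 1/6.
[DGF] = ½·(0·(-10/3−(-5)) + (11/6)·(-5−0) + 1·(0−(-10/3))) = ½·(0 − 55/6 + 10/3) = -35/12, so the E-coordinate is 1/6.
[DEG] = ½·(0·(0−(-10/3)) + 7·(-10/3−0) + (11/6)·(0−0)) = ½·(0 − 70/3 + 0) = -35/3, so the F-coordinate is 2/3.

(1/6, 1/6, 2/3)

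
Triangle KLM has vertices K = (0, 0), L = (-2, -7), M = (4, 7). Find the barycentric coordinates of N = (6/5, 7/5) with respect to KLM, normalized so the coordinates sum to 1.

Signed area of the reference triangle: [KLM] = ½·(0·(-7−7) + (-2)·(7−0) + 4·(0−(-7))) = ½·(0 − 14 + 28) = 7.
[NLM] = ½·((6/5)·(-7−7) + (-2)·(7−(7/5)) + 4·(7/5−(-7))) = ½·(-84/5 − 56/5 + 168/5) = 14/5, so the K-coordinate is (14/5)/7 = 2/5.
[KNM] = ½·(0·(7/5−7) + (6/5)·(7−0) + 4·(0−(7/5))) = ½·(0 + 42/5 − 28/5) = 7/5, so the L-coordinate is 1/5.
[KLN] = ½·(0·(-7−(7/5)) + (-2)·(7/5−0) + (6/5)·(0−(-7))) = ½·(0 − 14/5 + 42/5) = 14/5, so the M-coordinate is 2/5.
Check: 2/5 + 1/5 + 2/5 = 1.

(2/5, 1/5, 2/5)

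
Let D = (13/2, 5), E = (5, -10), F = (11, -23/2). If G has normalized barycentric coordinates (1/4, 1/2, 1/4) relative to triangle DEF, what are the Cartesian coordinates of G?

(55/8, -53/8)

G = (1/4)·D + (1/2)·E + (1/4)·F.
x-coordinate: (1/4)·(13/2) + (1/2)·5 + (1/4)·11 = 55/8.
y-coordinate: (1/4)·5 + (1/2)·(-10) + (1/4)·(-23/2) = -53/8.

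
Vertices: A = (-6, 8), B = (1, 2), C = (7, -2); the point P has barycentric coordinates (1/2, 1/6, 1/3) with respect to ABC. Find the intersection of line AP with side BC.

Line AP meets BC where the A-coordinate vanishes; zeroing P's A-weight and renormalizing leaves B, C-weights 1/6 : 1/3 → (1/3, 2/3).
So Q = (1/3)·B + (2/3)·C = (5, -2/3).

(5, -2/3)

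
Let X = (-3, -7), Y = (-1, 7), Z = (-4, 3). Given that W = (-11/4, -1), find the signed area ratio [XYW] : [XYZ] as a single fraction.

1/4

[XYZ] = ½·((-3)·(7−3) + (-1)·(3−(-7)) + (-4)·(-7−7)) = ½·(-12 − 10 + 56) = 17.
[XYW] = ½·((-3)·(7−(-1)) + (-1)·(-1−(-7)) + (-11/4)·(-7−7)) = ½·(-24 − 6 + 77/2) = 17/4, so the ratio is (17/4)/17 = 1/4.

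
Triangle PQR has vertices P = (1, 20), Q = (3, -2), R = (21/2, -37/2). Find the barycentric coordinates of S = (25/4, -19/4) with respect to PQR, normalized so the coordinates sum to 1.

Signed area of the reference triangle: [PQR] = ½·(1·(-2−(-37/2)) + 3·(-37/2−20) + (21/2)·(20−(-2))) = ½·(33/2 − 231/2 + 231) = 66.
[SQR] = ½·((25/4)·(-2−(-37/2)) + 3·(-37/2−(-19/4)) + (21/2)·(-19/4−(-2))) = ½·(825/8 − 165/4 − 231/8) = 33/2, so the P-coordinate is (33/2)/66 = 1/4.
[PSR] = ½·(1·(-19/4−(-37/2)) + (25/4)·(-37/2−20) + (21/2)·(20−(-19/4))) = ½·(55/4 − 1925/8 + 2079/8) = 33/2, so the Q-coordinate is 1/4.
[PQS] = ½·(1·(-2−(-19/4)) + 3·(-19/4−20) + (25/4)·(20−(-2))) = ½·(11/4 − 297/4 + 275/2) = 33, so the R-coordinate is 1/2.
Check: 1/4 + 1/4 + 1/2 = 1.

(1/4, 1/4, 1/2)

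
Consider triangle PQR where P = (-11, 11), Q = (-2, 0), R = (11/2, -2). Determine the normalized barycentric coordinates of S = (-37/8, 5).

(1/2, 1/4, 1/4)

Signed area of the reference triangle: [PQR] = ½·((-11)·(0−(-2)) + (-2)·(-2−11) + (11/2)·(11−0)) = ½·(-22 + 26 + 121/2) = 129/4.
[SQR] = ½·((-37/8)·(0−(-2)) + (-2)·(-2−5) + (11/2)·(5−0)) = ½·(-37/4 + 14 + 55/2) = 129/8, so the P-coordinate is (129/8)/(129/4) = 1/2.
[PSR] = ½·((-11)·(5−(-2)) + (-37/8)·(-2−11) + (11/2)·(11−5)) = ½·(-77 + 481/8 + 33) = 129/16, so the Q-coordinate is 1/4.
[PQS] = ½·((-11)·(0−5) + (-2)·(5−11) + (-37/8)·(11−0)) = ½·(55 + 12 − 407/8) = 129/16, so the R-coordinate is 1/4.
Check: 1/2 + 1/4 + 1/4 = 1.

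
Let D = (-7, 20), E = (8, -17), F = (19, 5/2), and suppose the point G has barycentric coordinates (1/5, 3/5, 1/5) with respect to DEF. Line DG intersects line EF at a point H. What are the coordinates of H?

(43/4, -97/8)

Line DG meets EF where the D-coordinate vanishes; zeroing G's D-weight and renormalizing leaves E, F-weights 3/5 : 1/5 → (3/4, 1/4).
So H = (3/4)·E + (1/4)·F = (43/4, -97/8).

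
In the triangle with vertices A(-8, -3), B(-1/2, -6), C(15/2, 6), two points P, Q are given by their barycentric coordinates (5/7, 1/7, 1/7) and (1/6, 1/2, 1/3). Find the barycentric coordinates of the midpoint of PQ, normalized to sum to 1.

(37/84, 9/28, 5/21)

Since both coordinate triples sum to 1, the midpoint's barycentrics are the componentwise average.
(5/7+1/6)/2 = 37/84; similarly 9/28 and 5/21.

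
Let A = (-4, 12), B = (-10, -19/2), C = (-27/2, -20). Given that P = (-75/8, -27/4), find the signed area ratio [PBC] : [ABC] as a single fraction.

[ABC] = ½·((-4)·(-19/2−(-20)) + (-10)·(-20−12) + (-27/2)·(12−(-19/2))) = ½·(-42 + 320 − 1161/4) = -49/8.
[PBC] = ½·((-75/8)·(-19/2−(-20)) + (-10)·(-20−(-27/4)) + (-27/2)·(-27/4−(-19/2))) = ½·(-1575/16 + 265/2 − 297/8) = -49/32, so the ratio is (-49/32)/(-49/8) = 1/4.

1/4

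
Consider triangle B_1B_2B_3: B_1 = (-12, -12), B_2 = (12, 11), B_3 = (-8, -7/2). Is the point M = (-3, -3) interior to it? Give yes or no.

Barycentric coordinates of M: (125/224, 81/224, 9/112).
The three coordinates are positive, positive, positive; a point is interior exactly when all three are positive.

yes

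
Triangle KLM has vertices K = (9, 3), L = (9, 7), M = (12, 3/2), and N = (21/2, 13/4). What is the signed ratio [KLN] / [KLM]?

[KLM] = ½·(9·(7−(3/2)) + 9·(3/2−3) + 12·(3−7)) = ½·(99/2 − 27/2 − 48) = -6.
[KLN] = ½·(9·(7−(13/4)) + 9·(13/4−3) + (21/2)·(3−7)) = ½·(135/4 + 9/4 − 42) = -3, so the ratio is (-3)/(-6) = 1/2.

1/2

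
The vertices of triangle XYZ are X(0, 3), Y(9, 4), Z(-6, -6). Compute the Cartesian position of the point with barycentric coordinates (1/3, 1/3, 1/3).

W = (1/3)·X + (1/3)·Y + (1/3)·Z.
x-coordinate: (1/3)·0 + (1/3)·9 + (1/3)·(-6) = 1.
y-coordinate: (1/3)·3 + (1/3)·4 + (1/3)·(-6) = 1/3.

(1, 1/3)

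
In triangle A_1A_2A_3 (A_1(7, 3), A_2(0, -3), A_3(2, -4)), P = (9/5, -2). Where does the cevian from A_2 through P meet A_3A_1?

Barycentric coordinates of P with respect to A_1A_2A_3: (1/5, 3/5, 1/5).
On side A_3A_1 the A_2-coordinate is zero; dropping P's A_2-weight 3/5 and renormalizing the remaining 1/5 : 1/5 gives weights 1/2, 1/2 on A_3, A_1.
Q = (1/2)·(2, -4) + (1/2)·(7, 3) = (9/2, -1/2).

(9/2, -1/2)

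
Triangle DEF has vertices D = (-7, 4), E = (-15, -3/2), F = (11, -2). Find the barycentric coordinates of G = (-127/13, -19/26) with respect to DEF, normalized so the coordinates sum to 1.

(2/13, 9/13, 2/13)

Signed area of the reference triangle: [DEF] = ½·((-7)·(-3/2−(-2)) + (-15)·(-2−4) + 11·(4−(-3/2))) = ½·(-7/2 + 90 + 121/2) = 147/2.
[GEF] = ½·((-127/13)·(-3/2−(-2)) + (-15)·(-2−(-19/26)) + 11·(-19/26−(-3/2))) = ½·(-127/26 + 495/26 + 110/13) = 147/13, so the D-coordinate is (147/13)/(147/2) = 2/13.
[DGF] = ½·((-7)·(-19/26−(-2)) + (-127/13)·(-2−4) + 11·(4−(-19/26))) = ½·(-231/26 + 762/13 + 1353/26) = 1323/26, so the E-coordinate is 9/13.
[DEG] = ½·((-7)·(-3/2−(-19/26)) + (-15)·(-19/26−4) + (-127/13)·(4−(-3/2))) = ½·(70/13 + 1845/26 − 1397/26) = 147/13, so the F-coordinate is 2/13.
Check: 2/13 + 9/13 + 2/13 = 1.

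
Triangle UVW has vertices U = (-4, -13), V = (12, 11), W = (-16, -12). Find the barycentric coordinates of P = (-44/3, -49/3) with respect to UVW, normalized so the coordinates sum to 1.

Signed area of the reference triangle: [UVW] = ½·((-4)·(11−(-12)) + 12·(-12−(-13)) + (-16)·(-13−11)) = ½·(-92 + 12 + 384) = 152.
[PVW] = ½·((-44/3)·(11−(-12)) + 12·(-12−(-49/3)) + (-16)·(-49/3−11)) = ½·(-1012/3 + 52 + 1312/3) = 76, so the U-coordinate is 76/152 = 1/2.
[UPW] = ½·((-4)·(-49/3−(-12)) + (-44/3)·(-12−(-13)) + (-16)·(-13−(-49/3))) = ½·(52/3 − 44/3 − 160/3) = -76/3, so the V-coordinate is -1/6.
[UVP] = ½·((-4)·(11−(-49/3)) + 12·(-49/3−(-13)) + (-44/3)·(-13−11)) = ½·(-328/3 − 40 + 352) = 304/3, so the W-coordinate is 2/3.
Check: 1/2 − 1/6 + 2/3 = 1.

(1/2, -1/6, 2/3)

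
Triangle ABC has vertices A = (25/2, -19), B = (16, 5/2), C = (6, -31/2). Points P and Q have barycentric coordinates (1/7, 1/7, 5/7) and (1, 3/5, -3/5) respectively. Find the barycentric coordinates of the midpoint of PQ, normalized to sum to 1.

(4/7, 13/35, 2/35)

Since both coordinate triples sum to 1, the midpoint's barycentrics are the componentwise average.
(1/7+1)/2 = 4/7; similarly 13/35 and 2/35.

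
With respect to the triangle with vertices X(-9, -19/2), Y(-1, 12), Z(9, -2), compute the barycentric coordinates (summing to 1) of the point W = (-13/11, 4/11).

Signed area of the reference triangle: [XYZ] = ½·((-9)·(12−(-2)) + (-1)·(-2−(-19/2)) + 9·(-19/2−12)) = ½·(-126 − 15/2 − 387/2) = -327/2.
[WYZ] = ½·((-13/11)·(12−(-2)) + (-1)·(-2−(4/11)) + 9·(4/11−12)) = ½·(-182/11 + 26/11 − 1152/11) = -654/11, so the X-coordinate is (-654/11)/(-327/2) = 4/11.
[XWZ] = ½·((-9)·(4/11−(-2)) + (-13/11)·(-2−(-19/2)) + 9·(-19/2−(4/11))) = ½·(-234/11 − 195/22 − 1953/22) = -654/11, so the Y-coordinate is 4/11.
[XYW] = ½·((-9)·(12−(4/11)) + (-1)·(4/11−(-19/2)) + (-13/11)·(-19/2−12)) = ½·(-1152/11 − 217/22 + 559/22) = -981/22, so the Z-coordinate is 3/11.

(4/11, 4/11, 3/11)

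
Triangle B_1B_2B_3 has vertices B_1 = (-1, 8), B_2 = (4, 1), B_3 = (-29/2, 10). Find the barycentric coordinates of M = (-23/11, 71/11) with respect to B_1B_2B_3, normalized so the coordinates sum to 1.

(6/11, 3/11, 2/11)

Signed area of the reference triangle: [B_1B_2B_3] = ½·((-1)·(1−10) + 4·(10−8) + (-29/2)·(8−1)) = ½·(9 + 8 − 203/2) = -169/4.
[MB_2B_3] = ½·((-23/11)·(1−10) + 4·(10−(71/11)) + (-29/2)·(71/11−1)) = ½·(207/11 + 156/11 − 870/11) = -507/22, so the B_1-coordinate is (-507/22)/(-169/4) = 6/11.
[B_1MB_3] = ½·((-1)·(71/11−10) + (-23/11)·(10−8) + (-29/2)·(8−(71/11))) = ½·(39/11 − 46/11 − 493/22) = -507/44, so the B_2-coordinate is 3/11.
[B_1B_2M] = ½·((-1)·(1−(71/11)) + 4·(71/11−8) + (-23/11)·(8−1)) = ½·(60/11 − 68/11 − 161/11) = -169/22, so the B_3-coordinate is 2/11.
Check: 6/11 + 3/11 + 2/11 = 1.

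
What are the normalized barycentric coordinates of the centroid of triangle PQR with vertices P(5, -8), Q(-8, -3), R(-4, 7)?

(1/3, 1/3, 1/3)

The centroid is the average of the vertices, so each weight is 1/3.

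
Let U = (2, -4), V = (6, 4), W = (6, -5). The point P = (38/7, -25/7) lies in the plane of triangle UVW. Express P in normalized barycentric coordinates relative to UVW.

(1/7, 1/7, 5/7)

Signed area of the reference triangle: [UVW] = ½·(2·(4−(-5)) + 6·(-5−(-4)) + 6·(-4−4)) = ½·(18 − 6 − 48) = -18.
[PVW] = ½·((38/7)·(4−(-5)) + 6·(-5−(-25/7)) + 6·(-25/7−4)) = ½·(342/7 − 60/7 − 318/7) = -18/7, so the U-coordinate is (-18/7)/(-18) = 1/7.
[UPW] = ½·(2·(-25/7−(-5)) + (38/7)·(-5−(-4)) + 6·(-4−(-25/7))) = ½·(20/7 − 38/7 − 18/7) = -18/7, so the V-coordinate is 1/7.
[UVP] = ½·(2·(4−(-25/7)) + 6·(-25/7−(-4)) + (38/7)·(-4−4)) = ½·(106/7 + 18/7 − 304/7) = -90/7, so the W-coordinate is 5/7.
Check: 1/7 + 1/7 + 5/7 = 1.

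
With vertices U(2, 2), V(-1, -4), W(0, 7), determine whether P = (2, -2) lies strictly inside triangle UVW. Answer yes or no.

no

Barycentric coordinates of P: (31/27, 8/27, -4/9).
The three coordinates are positive, positive, negative; a point is interior exactly when all three are positive.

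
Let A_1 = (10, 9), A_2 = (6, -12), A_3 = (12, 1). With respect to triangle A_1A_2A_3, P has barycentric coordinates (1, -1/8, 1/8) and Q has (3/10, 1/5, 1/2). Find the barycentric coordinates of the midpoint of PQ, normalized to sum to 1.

Since both coordinate triples sum to 1, the midpoint's barycentrics are the componentwise average.
(1+3/10)/2 = 13/20; similarly 3/80 and 5/16.

(13/20, 3/80, 5/16)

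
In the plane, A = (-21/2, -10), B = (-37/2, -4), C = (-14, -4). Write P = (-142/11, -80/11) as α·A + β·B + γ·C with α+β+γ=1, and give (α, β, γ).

Signed area of the reference triangle: [ABC] = ½·((-21/2)·(-4−(-4)) + (-37/2)·(-4−(-10)) + (-14)·(-10−(-4))) = ½·(0 − 111 + 84) = -27/2.
[PBC] = ½·((-142/11)·(-4−(-4)) + (-37/2)·(-4−(-80/11)) + (-14)·(-80/11−(-4))) = ½·(0 − 666/11 + 504/11) = -81/11, so the A-coordinate is (-81/11)/(-27/2) = 6/11.
[APC] = ½·((-21/2)·(-80/11−(-4)) + (-142/11)·(-4−(-10)) + (-14)·(-10−(-80/11))) = ½·(378/11 − 852/11 + 420/11) = -27/11, so the B-coordinate is 2/11.
[ABP] = ½·((-21/2)·(-4−(-80/11)) + (-37/2)·(-80/11−(-10)) + (-142/11)·(-10−(-4))) = ½·(-378/11 − 555/11 + 852/11) = -81/22, so the C-coordinate is 3/11.

(6/11, 2/11, 3/11)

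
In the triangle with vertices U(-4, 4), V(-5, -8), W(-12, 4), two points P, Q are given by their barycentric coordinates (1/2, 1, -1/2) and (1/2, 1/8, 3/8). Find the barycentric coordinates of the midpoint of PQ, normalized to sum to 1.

Since both coordinate triples sum to 1, the midpoint's barycentrics are the componentwise average.
(1/2+1/2)/2 = 1/2; similarly 9/16 and -1/16.

(1/2, 9/16, -1/16)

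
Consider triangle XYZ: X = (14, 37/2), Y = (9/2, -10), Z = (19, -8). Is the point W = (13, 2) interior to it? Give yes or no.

yes

Barycentric coordinates of W: (628/1577, 436/1577, 27/83).
The three coordinates are positive, positive, positive; a point is interior exactly when all three are positive.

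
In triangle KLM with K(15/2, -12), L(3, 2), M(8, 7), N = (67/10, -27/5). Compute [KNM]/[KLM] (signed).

1/5

[KLM] = ½·((15/2)·(2−7) + 3·(7−(-12)) + 8·(-12−2)) = ½·(-75/2 + 57 − 112) = -185/4.
[KNM] = ½·((15/2)·(-27/5−7) + (67/10)·(7−(-12)) + 8·(-12−(-27/5))) = ½·(-93 + 1273/10 − 264/5) = -37/4, so the ratio is (-37/4)/(-185/4) = 1/5.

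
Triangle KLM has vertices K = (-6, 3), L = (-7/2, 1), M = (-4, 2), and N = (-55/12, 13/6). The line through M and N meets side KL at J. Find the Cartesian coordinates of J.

(-31/6, 7/3)

Barycentric coordinates of N with respect to KLM: (1/3, 1/6, 1/2).
On side KL the M-coordinate is zero; dropping N's M-weight 1/2 and renormalizing the remaining 1/3 : 1/6 gives weights 2/3, 1/3 on K, L.
J = (2/3)·(-6, 3) + (1/3)·(-7/2, 1) = (-31/6, 7/3).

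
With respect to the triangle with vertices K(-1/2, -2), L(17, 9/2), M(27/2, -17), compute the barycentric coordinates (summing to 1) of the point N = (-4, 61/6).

Signed area of the reference triangle: [KLM] = ½·((-1/2)·(9/2−(-17)) + 17·(-17−(-2)) + (27/2)·(-2−(9/2))) = ½·(-43/4 − 255 − 351/4) = -707/4.
[NLM] = ½·((-4)·(9/2−(-17)) + 17·(-17−(61/6)) + (27/2)·(61/6−(9/2))) = ½·(-86 − 2771/6 + 153/2) = -707/3, so the K-coordinate is (-707/3)/(-707/4) = 4/3.
[KNM] = ½·((-1/2)·(61/6−(-17)) + (-4)·(-17−(-2)) + (27/2)·(-2−(61/6))) = ½·(-163/12 + 60 − 657/4) = -707/12, so the L-coordinate is 1/3.
[KLN] = ½·((-1/2)·(9/2−(61/6)) + 17·(61/6−(-2)) + (-4)·(-2−(9/2))) = ½·(17/6 + 1241/6 + 26) = 707/6, so the M-coordinate is -2/3.

(4/3, 1/3, -2/3)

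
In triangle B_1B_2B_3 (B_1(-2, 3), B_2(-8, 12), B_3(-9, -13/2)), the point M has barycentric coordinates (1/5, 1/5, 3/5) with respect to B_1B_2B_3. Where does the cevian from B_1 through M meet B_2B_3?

Line B_1M meets B_2B_3 where the B_1-coordinate vanishes; zeroing M's B_1-weight and renormalizing leaves B_2, B_3-weights 1/5 : 3/5 → (1/4, 3/4).
So N = (1/4)·B_2 + (3/4)·B_3 = (-35/4, -15/8).

(-35/4, -15/8)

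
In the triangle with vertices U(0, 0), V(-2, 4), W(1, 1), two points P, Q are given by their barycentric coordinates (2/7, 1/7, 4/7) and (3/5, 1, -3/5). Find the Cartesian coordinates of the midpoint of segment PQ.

(-81/70, 159/70)

Barycentric coordinates of the midpoint are the average: (31/70, 4/7, -1/70).
Converting: (31/70)·U + (4/7)·V + (-1/70)·W = (-81/70, 159/70).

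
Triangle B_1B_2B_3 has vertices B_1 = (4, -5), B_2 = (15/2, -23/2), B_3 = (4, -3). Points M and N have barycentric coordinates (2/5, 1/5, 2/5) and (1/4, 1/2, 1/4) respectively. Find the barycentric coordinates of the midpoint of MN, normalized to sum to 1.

(13/40, 7/20, 13/40)

Since both coordinate triples sum to 1, the midpoint's barycentrics are the componentwise average.
(2/5+1/4)/2 = 13/40; similarly 7/20 and 13/40.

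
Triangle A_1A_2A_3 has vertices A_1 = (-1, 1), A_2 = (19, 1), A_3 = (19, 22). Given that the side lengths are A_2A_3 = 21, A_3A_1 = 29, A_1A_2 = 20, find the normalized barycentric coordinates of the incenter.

(3/10, 29/70, 2/7)

The incenter has barycentric coordinates proportional to the opposite side lengths: (21 : 29 : 20).
Normalizing by 21+29+20 = 70 gives (3/10, 29/70, 2/7).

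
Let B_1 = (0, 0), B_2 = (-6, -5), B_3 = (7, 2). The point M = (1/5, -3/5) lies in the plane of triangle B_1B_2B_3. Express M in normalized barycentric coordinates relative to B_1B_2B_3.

(3/5, 1/5, 1/5)

Signed area of the reference triangle: [B_1B_2B_3] = ½·(0·(-5−2) + (-6)·(2−0) + 7·(0−(-5))) = ½·(0 − 12 + 35) = 23/2.
[MB_2B_3] = ½·((1/5)·(-5−2) + (-6)·(2−(-3/5)) + 7·(-3/5−(-5))) = ½·(-7/5 − 78/5 + 154/5) = 69/10, so the B_1-coordinate is (69/10)/(23/2) = 3/5.
[B_1MB_3] = ½·(0·(-3/5−2) + (1/5)·(2−0) + 7·(0−(-3/5))) = ½·(0 + 2/5 + 21/5) = 23/10, so the B_2-coordinate is 1/5.
[B_1B_2M] = ½·(0·(-5−(-3/5)) + (-6)·(-3/5−0) + (1/5)·(0−(-5))) = ½·(0 + 18/5 + 1) = 23/10, so the B_3-coordinate is 1/5.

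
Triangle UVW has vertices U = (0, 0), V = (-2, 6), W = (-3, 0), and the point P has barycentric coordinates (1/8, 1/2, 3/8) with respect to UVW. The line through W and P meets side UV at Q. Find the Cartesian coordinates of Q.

(-8/5, 24/5)

Line WP meets UV where the W-coordinate vanishes; zeroing P's W-weight and renormalizing leaves U, V-weights 1/8 : 1/2 → (1/5, 4/5).
So Q = (1/5)·U + (4/5)·V = (-8/5, 24/5).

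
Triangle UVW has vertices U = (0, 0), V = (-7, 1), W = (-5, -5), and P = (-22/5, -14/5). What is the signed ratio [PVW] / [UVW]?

[UVW] = ½·(0·(1−(-5)) + (-7)·(-5−0) + (-5)·(0−1)) = ½·(0 + 35 + 5) = 20.
[PVW] = ½·((-22/5)·(1−(-5)) + (-7)·(-5−(-14/5)) + (-5)·(-14/5−1)) = ½·(-132/5 + 77/5 + 19) = 4, so the ratio is 4/20 = 1/5.

1/5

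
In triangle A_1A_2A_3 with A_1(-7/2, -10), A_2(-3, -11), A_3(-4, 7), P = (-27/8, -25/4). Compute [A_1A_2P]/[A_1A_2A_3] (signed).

1/4

[A_1A_2A_3] = ½·((-7/2)·(-11−7) + (-3)·(7−(-10)) + (-4)·(-10−(-11))) = ½·(63 − 51 − 4) = 4.
[A_1A_2P] = ½·((-7/2)·(-11−(-25/4)) + (-3)·(-25/4−(-10)) + (-27/8)·(-10−(-11))) = ½·(133/8 − 45/4 − 27/8) = 1, so the ratio is 1/4 = 1/4.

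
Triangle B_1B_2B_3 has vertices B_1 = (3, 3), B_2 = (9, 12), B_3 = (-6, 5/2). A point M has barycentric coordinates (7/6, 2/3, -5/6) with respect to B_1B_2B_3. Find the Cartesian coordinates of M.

M = (7/6)·B_1 + (2/3)·B_2 + (-5/6)·B_3.
x-coordinate: (7/6)·3 + (2/3)·9 + (-5/6)·(-6) = 29/2.
y-coordinate: (7/6)·3 + (2/3)·12 + (-5/6)·(5/2) = 113/12.

(29/2, 113/12)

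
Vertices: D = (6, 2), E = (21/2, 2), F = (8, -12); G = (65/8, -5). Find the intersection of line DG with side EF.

Barycentric coordinates of G with respect to DEF: (1/4, 1/4, 1/2).
On side EF the D-coordinate is zero; dropping G's D-weight 1/4 and renormalizing the remaining 1/4 : 1/2 gives weights 1/3, 2/3 on E, F.
H = (1/3)·(21/2, 2) + (2/3)·(8, -12) = (53/6, -22/3).

(53/6, -22/3)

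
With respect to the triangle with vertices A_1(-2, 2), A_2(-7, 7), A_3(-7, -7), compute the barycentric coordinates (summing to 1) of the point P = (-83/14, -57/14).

(3/14, 1/14, 5/7)

Signed area of the reference triangle: [A_1A_2A_3] = ½·((-2)·(7−(-7)) + (-7)·(-7−2) + (-7)·(2−7)) = ½·(-28 + 63 + 35) = 35.
[PA_2A_3] = ½·((-83/14)·(7−(-7)) + (-7)·(-7−(-57/14)) + (-7)·(-57/14−7)) = ½·(-83 + 41/2 + 155/2) = 15/2, so the A_1-coordinate is (15/2)/35 = 3/14.
[A_1PA_3] = ½·((-2)·(-57/14−(-7)) + (-83/14)·(-7−2) + (-7)·(2−(-57/14))) = ½·(-41/7 + 747/14 − 85/2) = 5/2, so the A_2-coordinate is 1/14.
[A_1A_2P] = ½·((-2)·(7−(-57/14)) + (-7)·(-57/14−2) + (-83/14)·(2−7)) = ½·(-155/7 + 85/2 + 415/14) = 25, so the A_3-coordinate is 5/7.
Check: 3/14 + 1/14 + 5/7 = 1.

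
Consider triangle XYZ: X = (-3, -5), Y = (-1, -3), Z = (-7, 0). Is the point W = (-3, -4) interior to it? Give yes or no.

Barycentric coordinates of W: (2/3, 2/9, 1/9).
The three coordinates are positive, positive, positive; a point is interior exactly when all three are positive.

yes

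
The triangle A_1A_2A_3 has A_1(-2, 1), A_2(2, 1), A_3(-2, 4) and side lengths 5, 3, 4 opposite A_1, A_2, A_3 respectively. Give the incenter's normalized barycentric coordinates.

(5/12, 1/4, 1/3)

The incenter has barycentric coordinates proportional to the opposite side lengths: (5 : 3 : 4).
Normalizing by 5+3+4 = 12 gives (5/12, 1/4, 1/3).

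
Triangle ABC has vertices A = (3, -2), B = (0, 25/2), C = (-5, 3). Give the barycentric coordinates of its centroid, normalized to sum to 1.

The centroid is the average of the vertices, so each weight is 1/3.

(1/3, 1/3, 1/3)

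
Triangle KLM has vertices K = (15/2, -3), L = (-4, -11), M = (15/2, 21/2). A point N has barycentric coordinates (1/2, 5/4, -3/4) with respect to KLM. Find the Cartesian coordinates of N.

(-55/8, -185/8)

N = (1/2)·K + (5/4)·L + (-3/4)·M.
x-coordinate: (1/2)·(15/2) + (5/4)·(-4) + (-3/4)·(15/2) = -55/8.
y-coordinate: (1/2)·(-3) + (5/4)·(-11) + (-3/4)·(21/2) = -185/8.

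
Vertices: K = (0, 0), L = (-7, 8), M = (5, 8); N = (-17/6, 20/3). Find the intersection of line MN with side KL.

(-49/9, 56/9)

Barycentric coordinates of N with respect to KLM: (1/6, 7/12, 1/4).
On side KL the M-coordinate is zero; dropping N's M-weight 1/4 and renormalizing the remaining 1/6 : 7/12 gives weights 2/9, 7/9 on K, L.
J = (2/9)·(0, 0) + (7/9)·(-7, 8) = (-49/9, 56/9).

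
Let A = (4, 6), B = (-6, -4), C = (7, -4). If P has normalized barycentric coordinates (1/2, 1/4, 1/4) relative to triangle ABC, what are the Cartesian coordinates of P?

P = (1/2)·A + (1/4)·B + (1/4)·C.
x-coordinate: (1/2)·4 + (1/4)·(-6) + (1/4)·7 = 9/4.
y-coordinate: (1/2)·6 + (1/4)·(-4) + (1/4)·(-4) = 1.

(9/4, 1)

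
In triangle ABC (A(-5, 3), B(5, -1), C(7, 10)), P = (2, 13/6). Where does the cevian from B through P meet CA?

(-1, 16/3)

Barycentric coordinates of P with respect to ABC: (1/3, 1/2, 1/6).
On side CA the B-coordinate is zero; dropping P's B-weight 1/2 and renormalizing the remaining 1/6 : 1/3 gives weights 1/3, 2/3 on C, A.
Q = (1/3)·(7, 10) + (2/3)·(-5, 3) = (-1, 16/3).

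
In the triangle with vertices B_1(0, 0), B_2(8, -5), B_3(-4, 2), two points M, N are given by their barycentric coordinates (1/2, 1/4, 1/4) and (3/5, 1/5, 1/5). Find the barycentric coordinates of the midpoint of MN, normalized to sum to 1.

(11/20, 9/40, 9/40)

Since both coordinate triples sum to 1, the midpoint's barycentrics are the componentwise average.
(1/2+3/5)/2 = 11/20; similarly 9/40 and 9/40.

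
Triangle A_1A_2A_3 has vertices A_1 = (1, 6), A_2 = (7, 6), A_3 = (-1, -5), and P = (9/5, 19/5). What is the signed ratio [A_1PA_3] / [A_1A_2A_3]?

[A_1A_2A_3] = ½·(1·(6−(-5)) + 7·(-5−6) + (-1)·(6−6)) = ½·(11 − 77 + 0) = -33.
[A_1PA_3] = ½·(1·(19/5−(-5)) + (9/5)·(-5−6) + (-1)·(6−(19/5))) = ½·(44/5 − 99/5 − 11/5) = -33/5, so the ratio is (-33/5)/(-33) = 1/5.

1/5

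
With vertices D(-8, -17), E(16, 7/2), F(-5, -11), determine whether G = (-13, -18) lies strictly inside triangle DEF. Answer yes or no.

no

Barycentric coordinates of G: (62/165, -18/55, 157/165).
The three coordinates are positive, negative, positive; a point is interior exactly when all three are positive.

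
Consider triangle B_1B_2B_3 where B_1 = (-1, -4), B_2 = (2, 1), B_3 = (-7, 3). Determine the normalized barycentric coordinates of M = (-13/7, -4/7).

Signed area of the reference triangle: [B_1B_2B_3] = ½·((-1)·(1−3) + 2·(3−(-4)) + (-7)·(-4−1)) = ½·(2 + 14 + 35) = 51/2.
[MB_2B_3] = ½·((-13/7)·(1−3) + 2·(3−(-4/7)) + (-7)·(-4/7−1)) = ½·(26/7 + 50/7 + 11) = 153/14, so the B_1-coordinate is (153/14)/(51/2) = 3/7.
[B_1MB_3] = ½·((-1)·(-4/7−3) + (-13/7)·(3−(-4)) + (-7)·(-4−(-4/7))) = ½·(25/7 − 13 + 24) = 51/7, so the B_2-coordinate is 2/7.
[B_1B_2M] = ½·((-1)·(1−(-4/7)) + 2·(-4/7−(-4)) + (-13/7)·(-4−1)) = ½·(-11/7 + 48/7 + 65/7) = 51/7, so the B_3-coordinate is 2/7.
Check: 3/7 + 2/7 + 2/7 = 1.

(3/7, 2/7, 2/7)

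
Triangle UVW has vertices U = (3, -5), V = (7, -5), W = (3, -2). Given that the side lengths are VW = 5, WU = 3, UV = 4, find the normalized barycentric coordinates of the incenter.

The incenter has barycentric coordinates proportional to the opposite side lengths: (5 : 3 : 4).
Normalizing by 5+3+4 = 12 gives (5/12, 1/4, 1/3).

(5/12, 1/4, 1/3)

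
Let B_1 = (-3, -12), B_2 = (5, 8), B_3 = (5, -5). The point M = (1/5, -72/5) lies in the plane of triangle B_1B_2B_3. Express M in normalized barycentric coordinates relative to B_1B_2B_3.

(3/5, -2/5, 4/5)

Signed area of the reference triangle: [B_1B_2B_3] = ½·((-3)·(8−(-5)) + 5·(-5−(-12)) + 5·(-12−8)) = ½·(-39 + 35 − 100) = -52.
[MB_2B_3] = ½·((1/5)·(8−(-5)) + 5·(-5−(-72/5)) + 5·(-72/5−8)) = ½·(13/5 + 47 − 112) = -156/5, so the B_1-coordinate is (-156/5)/(-52) = 3/5.
[B_1MB_3] = ½·((-3)·(-72/5−(-5)) + (1/5)·(-5−(-12)) + 5·(-12−(-72/5))) = ½·(141/5 + 7/5 + 12) = 104/5, so the B_2-coordinate is -2/5.
[B_1B_2M] = ½·((-3)·(8−(-72/5)) + 5·(-72/5−(-12)) + (1/5)·(-12−8)) = ½·(-336/5 − 12 − 4) = -208/5, so the B_3-coordinate is 4/5.
Check: 3/5 − 2/5 + 4/5 = 1.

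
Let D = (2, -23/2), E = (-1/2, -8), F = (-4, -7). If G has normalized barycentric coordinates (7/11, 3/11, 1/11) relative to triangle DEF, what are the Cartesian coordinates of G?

G = (7/11)·D + (3/11)·E + (1/11)·F.
x-coordinate: (7/11)·2 + (3/11)·(-1/2) + (1/11)·(-4) = 17/22.
y-coordinate: (7/11)·(-23/2) + (3/11)·(-8) + (1/11)·(-7) = -223/22.

(17/22, -223/22)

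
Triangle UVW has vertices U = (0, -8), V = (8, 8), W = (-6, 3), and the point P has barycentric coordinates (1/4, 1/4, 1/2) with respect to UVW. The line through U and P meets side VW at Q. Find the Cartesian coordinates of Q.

(-4/3, 14/3)

Line UP meets VW where the U-coordinate vanishes; zeroing P's U-weight and renormalizing leaves V, W-weights 1/4 : 1/2 → (1/3, 2/3).
So Q = (1/3)·V + (2/3)·W = (-4/3, 14/3).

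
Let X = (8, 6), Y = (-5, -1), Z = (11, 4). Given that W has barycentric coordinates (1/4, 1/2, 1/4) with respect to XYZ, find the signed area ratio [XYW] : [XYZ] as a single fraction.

The signed ratio [XYW]/[XYZ] equals the barycentric coordinate of W at vertex Z, which is 1/4.

1/4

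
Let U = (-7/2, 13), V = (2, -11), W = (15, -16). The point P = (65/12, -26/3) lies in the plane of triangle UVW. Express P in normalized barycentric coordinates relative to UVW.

(1/6, 1/2, 1/3)

Signed area of the reference triangle: [UVW] = ½·((-7/2)·(-11−(-16)) + 2·(-16−13) + 15·(13−(-11))) = ½·(-35/2 − 58 + 360) = 569/4.
[PVW] = ½·((65/12)·(-11−(-16)) + 2·(-16−(-26/3)) + 15·(-26/3−(-11))) = ½·(325/12 − 44/3 + 35) = 569/24, so the U-coordinate is (569/24)/(569/4) = 1/6.
[UPW] = ½·((-7/2)·(-26/3−(-16)) + (65/12)·(-16−13) + 15·(13−(-26/3))) = ½·(-77/3 − 1885/12 + 325) = 569/8, so the V-coordinate is 1/2.
[UVP] = ½·((-7/2)·(-11−(-26/3)) + 2·(-26/3−13) + (65/12)·(13−(-11))) = ½·(49/6 − 130/3 + 130) = 569/12, so the W-coordinate is 1/3.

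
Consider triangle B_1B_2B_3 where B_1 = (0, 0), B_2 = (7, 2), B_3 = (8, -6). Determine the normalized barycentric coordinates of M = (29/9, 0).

Signed area of the reference triangle: [B_1B_2B_3] = ½·(0·(2−(-6)) + 7·(-6−0) + 8·(0−2)) = ½·(0 − 42 − 16) = -29.
[MB_2B_3] = ½·((29/9)·(2−(-6)) + 7·(-6−0) + 8·(0−2)) = ½·(232/9 − 42 − 16) = -145/9, so the B_1-coordinate is (-145/9)/(-29) = 5/9.
[B_1MB_3] = ½·(0·(0−(-6)) + (29/9)·(-6−0) + 8·(0−0)) = ½·(0 − 58/3 + 0) = -29/3, so the B_2-coordinate is 1/3.
[B_1B_2M] = ½·(0·(2−0) + 7·(0−0) + (29/9)·(0−2)) = ½·(0 + 0 − 58/9) = -29/9, so the B_3-coordinate is 1/9.
Check: 5/9 + 1/3 + 1/9 = 1.

(5/9, 1/3, 1/9)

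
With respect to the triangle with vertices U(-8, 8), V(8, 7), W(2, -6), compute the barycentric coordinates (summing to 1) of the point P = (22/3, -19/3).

(-1/3, 1/3, 1)

Signed area of the reference triangle: [UVW] = ½·((-8)·(7−(-6)) + 8·(-6−8) + 2·(8−7)) = ½·(-104 − 112 + 2) = -107.
[PVW] = ½·((22/3)·(7−(-6)) + 8·(-6−(-19/3)) + 2·(-19/3−7)) = ½·(286/3 + 8/3 − 80/3) = 107/3, so the U-coordinate is (107/3)/(-107) = -1/3.
[UPW] = ½·((-8)·(-19/3−(-6)) + (22/3)·(-6−8) + 2·(8−(-19/3))) = ½·(8/3 − 308/3 + 86/3) = -107/3, so the V-coordinate is 1/3.
[UVP] = ½·((-8)·(7−(-19/3)) + 8·(-19/3−8) + (22/3)·(8−7)) = ½·(-320/3 − 344/3 + 22/3) = -107, so the W-coordinate is 1.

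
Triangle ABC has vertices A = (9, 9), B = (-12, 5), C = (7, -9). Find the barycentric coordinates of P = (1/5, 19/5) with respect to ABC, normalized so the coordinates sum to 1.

(2/5, 2/5, 1/5)

Signed area of the reference triangle: [ABC] = ½·(9·(5−(-9)) + (-12)·(-9−9) + 7·(9−5)) = ½·(126 + 216 + 28) = 185.
[PBC] = ½·((1/5)·(5−(-9)) + (-12)·(-9−(19/5)) + 7·(19/5−5)) = ½·(14/5 + 768/5 − 42/5) = 74, so the A-coordinate is 74/185 = 2/5.
[APC] = ½·(9·(19/5−(-9)) + (1/5)·(-9−9) + 7·(9−(19/5))) = ½·(576/5 − 18/5 + 182/5) = 74, so the B-coordinate is 2/5.
[ABP] = ½·(9·(5−(19/5)) + (-12)·(19/5−9) + (1/5)·(9−5)) = ½·(54/5 + 312/5 + 4/5) = 37, so the C-coordinate is 1/5.
Check: 2/5 + 2/5 + 1/5 = 1.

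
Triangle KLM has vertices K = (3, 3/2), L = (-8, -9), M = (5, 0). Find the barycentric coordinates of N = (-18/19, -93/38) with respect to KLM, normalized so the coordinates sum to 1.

Signed area of the reference triangle: [KLM] = ½·(3·(-9−0) + (-8)·(0−(3/2)) + 5·(3/2−(-9))) = ½·(-27 + 12 + 105/2) = 75/4.
[NLM] = ½·((-18/19)·(-9−0) + (-8)·(0−(-93/38)) + 5·(-93/38−(-9))) = ½·(162/19 − 372/19 + 1245/38) = 825/76, so the K-coordinate is (825/76)/(75/4) = 11/19.
[KNM] = ½·(3·(-93/38−0) + (-18/19)·(0−(3/2)) + 5·(3/2−(-93/38))) = ½·(-279/38 + 27/19 + 375/19) = 525/76, so the L-coordinate is 7/19.
[KLN] = ½·(3·(-9−(-93/38)) + (-8)·(-93/38−(3/2)) + (-18/19)·(3/2−(-9))) = ½·(-747/38 + 600/19 − 189/19) = 75/76, so the M-coordinate is 1/19.

(11/19, 7/19, 1/19)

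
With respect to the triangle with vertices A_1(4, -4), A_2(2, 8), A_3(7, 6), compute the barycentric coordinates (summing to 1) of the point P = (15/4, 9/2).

(1/4, 1/2, 1/4)

Signed area of the reference triangle: [A_1A_2A_3] = ½·(4·(8−6) + 2·(6−(-4)) + 7·(-4−8)) = ½·(8 + 20 − 84) = -28.
[PA_2A_3] = ½·((15/4)·(8−6) + 2·(6−(9/2)) + 7·(9/2−8)) = ½·(15/2 + 3 − 49/2) = -7, so the A_1-coordinate is (-7)/(-28) = 1/4.
[A_1PA_3] = ½·(4·(9/2−6) + (15/4)·(6−(-4)) + 7·(-4−(9/2))) = ½·(-6 + 75/2 − 119/2) = -14, so the A_2-coordinate is 1/2.
[A_1A_2P] = ½·(4·(8−(9/2)) + 2·(9/2−(-4)) + (15/4)·(-4−8)) = ½·(14 + 17 − 45) = -7, so the A_3-coordinate is 1/4.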